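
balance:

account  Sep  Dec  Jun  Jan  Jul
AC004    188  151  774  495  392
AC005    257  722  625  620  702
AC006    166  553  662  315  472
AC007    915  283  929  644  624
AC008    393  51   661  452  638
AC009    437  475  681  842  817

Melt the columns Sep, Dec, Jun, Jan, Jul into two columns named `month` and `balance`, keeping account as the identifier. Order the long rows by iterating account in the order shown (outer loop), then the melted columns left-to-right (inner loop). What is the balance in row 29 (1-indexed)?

842

30 rows total (6 × 5). Row 29: index ⌊(29-1)/5⌋ = 5 into account → AC009; (29-1) mod 5 = 3 into the melted columns → Jan.
So row 29 is (AC009, Jan, 842); balance = 842.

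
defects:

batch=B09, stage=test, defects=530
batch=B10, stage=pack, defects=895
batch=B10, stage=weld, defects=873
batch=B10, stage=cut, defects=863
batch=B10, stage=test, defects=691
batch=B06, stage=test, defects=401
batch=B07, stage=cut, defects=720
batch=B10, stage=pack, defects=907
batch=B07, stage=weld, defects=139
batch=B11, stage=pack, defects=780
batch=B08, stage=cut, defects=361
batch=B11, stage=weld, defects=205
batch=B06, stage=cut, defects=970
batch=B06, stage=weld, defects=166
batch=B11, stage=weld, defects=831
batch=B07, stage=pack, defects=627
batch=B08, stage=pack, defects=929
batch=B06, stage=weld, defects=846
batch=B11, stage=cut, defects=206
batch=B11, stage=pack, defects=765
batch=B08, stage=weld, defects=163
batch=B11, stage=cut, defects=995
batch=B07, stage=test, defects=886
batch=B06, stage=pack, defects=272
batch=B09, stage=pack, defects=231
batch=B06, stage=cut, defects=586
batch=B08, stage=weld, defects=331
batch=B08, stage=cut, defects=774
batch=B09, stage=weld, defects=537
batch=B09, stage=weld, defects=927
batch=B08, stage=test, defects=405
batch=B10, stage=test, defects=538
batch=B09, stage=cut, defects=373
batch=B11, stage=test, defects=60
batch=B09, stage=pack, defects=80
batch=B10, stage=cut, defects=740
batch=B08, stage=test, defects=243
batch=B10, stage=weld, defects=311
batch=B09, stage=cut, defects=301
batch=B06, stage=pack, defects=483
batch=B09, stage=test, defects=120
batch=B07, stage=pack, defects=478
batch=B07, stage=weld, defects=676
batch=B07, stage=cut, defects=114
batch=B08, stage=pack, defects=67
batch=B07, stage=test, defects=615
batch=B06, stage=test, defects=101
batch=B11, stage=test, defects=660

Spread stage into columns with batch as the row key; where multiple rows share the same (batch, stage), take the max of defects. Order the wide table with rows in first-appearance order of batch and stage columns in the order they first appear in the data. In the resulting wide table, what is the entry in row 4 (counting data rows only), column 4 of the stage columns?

720

With rows in first-appearance order of batch, row 4 is batch=B07. stage columns in first-appearance order: test, pack, weld, cut; column 4 is cut.
Long rows with batch=B07, stage=cut: max(720, 114) = 720.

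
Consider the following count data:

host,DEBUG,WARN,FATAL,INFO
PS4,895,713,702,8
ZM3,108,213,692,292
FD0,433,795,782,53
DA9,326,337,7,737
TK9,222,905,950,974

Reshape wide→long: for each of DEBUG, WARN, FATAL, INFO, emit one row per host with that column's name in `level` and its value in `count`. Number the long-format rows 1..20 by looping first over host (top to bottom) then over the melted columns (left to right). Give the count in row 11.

782

20 rows total (5 × 4). Row 11: index ⌊(11-1)/4⌋ = 2 into host → FD0; (11-1) mod 4 = 2 into the melted columns → FATAL.
So row 11 is (FD0, FATAL, 782); count = 782.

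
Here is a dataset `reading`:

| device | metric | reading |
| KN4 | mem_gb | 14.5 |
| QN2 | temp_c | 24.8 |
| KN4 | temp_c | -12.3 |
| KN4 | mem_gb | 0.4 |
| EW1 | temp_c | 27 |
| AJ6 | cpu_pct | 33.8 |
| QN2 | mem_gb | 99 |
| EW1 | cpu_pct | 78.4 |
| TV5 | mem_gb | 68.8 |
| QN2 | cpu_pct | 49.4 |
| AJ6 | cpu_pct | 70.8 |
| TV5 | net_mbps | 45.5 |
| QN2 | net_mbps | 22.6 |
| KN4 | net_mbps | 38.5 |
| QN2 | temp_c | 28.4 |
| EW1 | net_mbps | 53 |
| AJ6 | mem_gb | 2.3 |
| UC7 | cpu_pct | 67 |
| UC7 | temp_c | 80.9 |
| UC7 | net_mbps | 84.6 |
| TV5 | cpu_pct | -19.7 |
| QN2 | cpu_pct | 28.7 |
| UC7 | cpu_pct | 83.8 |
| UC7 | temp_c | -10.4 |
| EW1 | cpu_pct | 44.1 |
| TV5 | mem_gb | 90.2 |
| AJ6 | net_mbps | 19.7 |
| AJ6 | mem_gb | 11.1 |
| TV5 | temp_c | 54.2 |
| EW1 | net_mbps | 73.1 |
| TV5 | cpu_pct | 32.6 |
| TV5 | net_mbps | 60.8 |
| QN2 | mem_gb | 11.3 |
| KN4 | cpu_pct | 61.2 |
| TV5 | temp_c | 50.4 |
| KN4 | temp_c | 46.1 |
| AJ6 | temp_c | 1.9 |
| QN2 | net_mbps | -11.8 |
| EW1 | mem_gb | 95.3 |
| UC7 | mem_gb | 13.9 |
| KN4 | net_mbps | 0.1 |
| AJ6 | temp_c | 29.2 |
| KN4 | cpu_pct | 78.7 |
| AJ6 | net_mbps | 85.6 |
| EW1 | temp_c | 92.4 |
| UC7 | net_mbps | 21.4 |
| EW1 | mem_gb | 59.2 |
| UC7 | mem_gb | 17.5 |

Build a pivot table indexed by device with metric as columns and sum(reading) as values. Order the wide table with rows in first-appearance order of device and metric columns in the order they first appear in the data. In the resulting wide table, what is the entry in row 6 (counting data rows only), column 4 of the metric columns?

With rows in first-appearance order of device, row 6 is device=UC7. metric columns in first-appearance order: mem_gb, temp_c, cpu_pct, net_mbps; column 4 is net_mbps.
Long rows with device=UC7, metric=net_mbps: 84.6 + 21.4 = 106.

106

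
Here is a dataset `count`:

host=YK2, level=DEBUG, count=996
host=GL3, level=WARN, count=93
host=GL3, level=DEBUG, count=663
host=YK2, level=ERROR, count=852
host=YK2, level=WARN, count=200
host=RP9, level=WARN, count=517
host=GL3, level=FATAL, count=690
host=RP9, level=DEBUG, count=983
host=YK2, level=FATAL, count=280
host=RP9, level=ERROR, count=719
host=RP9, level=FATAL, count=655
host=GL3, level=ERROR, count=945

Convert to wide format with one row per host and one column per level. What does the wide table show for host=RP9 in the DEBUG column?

983

Wide layout: rows indexed by host, columns are the 4 distinct level values (DEBUG, WARN, ERROR, FATAL).
Cell (host=RP9, level=DEBUG) draws from the long row where host=RP9 and level=DEBUG, which has count=983.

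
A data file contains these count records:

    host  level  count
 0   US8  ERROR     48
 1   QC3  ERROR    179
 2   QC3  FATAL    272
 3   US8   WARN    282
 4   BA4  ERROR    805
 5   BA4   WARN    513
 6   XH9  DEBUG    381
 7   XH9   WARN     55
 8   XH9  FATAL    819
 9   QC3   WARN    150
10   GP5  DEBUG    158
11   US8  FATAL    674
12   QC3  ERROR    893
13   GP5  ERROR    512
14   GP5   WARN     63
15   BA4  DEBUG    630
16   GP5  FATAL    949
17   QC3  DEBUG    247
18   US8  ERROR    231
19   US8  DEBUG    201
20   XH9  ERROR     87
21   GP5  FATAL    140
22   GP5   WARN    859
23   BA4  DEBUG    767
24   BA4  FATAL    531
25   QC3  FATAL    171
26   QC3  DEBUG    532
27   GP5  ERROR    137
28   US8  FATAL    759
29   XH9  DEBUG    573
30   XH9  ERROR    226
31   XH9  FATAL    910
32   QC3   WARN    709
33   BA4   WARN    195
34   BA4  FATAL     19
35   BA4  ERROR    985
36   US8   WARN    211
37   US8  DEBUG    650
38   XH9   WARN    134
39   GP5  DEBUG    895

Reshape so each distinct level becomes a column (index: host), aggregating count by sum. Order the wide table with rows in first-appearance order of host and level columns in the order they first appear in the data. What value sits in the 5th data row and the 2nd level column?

1089

With rows in first-appearance order of host, row 5 is host=GP5. level columns in first-appearance order: ERROR, FATAL, WARN, DEBUG; column 2 is FATAL.
Long rows with host=GP5, level=FATAL: 949 + 140 = 1089.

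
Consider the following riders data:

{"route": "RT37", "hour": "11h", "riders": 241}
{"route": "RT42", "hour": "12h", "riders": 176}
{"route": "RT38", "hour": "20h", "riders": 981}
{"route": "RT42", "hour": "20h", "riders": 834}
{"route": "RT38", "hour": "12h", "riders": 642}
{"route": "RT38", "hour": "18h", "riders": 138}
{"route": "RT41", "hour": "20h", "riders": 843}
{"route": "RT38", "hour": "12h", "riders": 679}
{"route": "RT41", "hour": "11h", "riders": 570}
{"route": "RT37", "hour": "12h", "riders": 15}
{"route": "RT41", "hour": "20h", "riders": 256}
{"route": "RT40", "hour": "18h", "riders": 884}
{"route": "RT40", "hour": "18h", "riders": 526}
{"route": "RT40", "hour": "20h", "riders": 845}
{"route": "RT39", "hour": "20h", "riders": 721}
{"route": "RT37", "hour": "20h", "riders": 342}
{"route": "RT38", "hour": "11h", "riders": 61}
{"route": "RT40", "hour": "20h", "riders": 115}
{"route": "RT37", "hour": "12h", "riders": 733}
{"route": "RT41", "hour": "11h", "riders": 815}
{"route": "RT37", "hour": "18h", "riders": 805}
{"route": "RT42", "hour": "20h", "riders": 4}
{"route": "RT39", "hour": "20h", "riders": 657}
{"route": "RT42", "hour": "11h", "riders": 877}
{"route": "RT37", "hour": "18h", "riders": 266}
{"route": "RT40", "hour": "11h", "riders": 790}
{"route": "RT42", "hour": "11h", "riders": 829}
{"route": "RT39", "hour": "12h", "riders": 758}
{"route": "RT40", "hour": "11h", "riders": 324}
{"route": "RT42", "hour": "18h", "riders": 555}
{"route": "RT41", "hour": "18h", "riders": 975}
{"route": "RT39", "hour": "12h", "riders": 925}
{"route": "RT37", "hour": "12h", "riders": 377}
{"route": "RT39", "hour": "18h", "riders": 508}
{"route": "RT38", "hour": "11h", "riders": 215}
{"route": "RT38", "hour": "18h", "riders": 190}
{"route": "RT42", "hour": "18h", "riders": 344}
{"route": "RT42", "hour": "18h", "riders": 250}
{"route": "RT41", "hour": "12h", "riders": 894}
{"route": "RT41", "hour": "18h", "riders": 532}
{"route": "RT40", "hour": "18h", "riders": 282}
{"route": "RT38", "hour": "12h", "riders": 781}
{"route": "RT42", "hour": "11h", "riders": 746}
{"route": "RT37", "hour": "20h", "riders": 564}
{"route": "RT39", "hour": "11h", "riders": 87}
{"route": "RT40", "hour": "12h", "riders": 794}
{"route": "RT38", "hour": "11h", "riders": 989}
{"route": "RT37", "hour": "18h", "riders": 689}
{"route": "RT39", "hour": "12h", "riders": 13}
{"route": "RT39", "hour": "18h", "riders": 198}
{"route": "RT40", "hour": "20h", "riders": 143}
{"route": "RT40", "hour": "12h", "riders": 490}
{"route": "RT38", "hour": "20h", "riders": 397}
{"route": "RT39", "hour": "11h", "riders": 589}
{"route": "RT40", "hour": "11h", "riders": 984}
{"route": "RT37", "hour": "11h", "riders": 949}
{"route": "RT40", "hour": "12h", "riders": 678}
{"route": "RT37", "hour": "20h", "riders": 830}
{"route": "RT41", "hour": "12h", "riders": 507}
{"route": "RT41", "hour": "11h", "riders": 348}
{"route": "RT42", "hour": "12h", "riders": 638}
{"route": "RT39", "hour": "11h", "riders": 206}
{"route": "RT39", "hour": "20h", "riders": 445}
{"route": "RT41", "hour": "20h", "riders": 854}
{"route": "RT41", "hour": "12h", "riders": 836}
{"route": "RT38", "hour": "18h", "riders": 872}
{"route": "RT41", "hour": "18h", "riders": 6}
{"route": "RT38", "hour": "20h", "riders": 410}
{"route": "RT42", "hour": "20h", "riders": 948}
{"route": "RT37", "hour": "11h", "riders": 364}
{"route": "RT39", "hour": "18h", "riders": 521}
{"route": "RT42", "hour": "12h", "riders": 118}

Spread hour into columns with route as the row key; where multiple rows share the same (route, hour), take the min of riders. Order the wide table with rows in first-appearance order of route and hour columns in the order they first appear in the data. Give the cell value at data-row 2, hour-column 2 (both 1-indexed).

With rows in first-appearance order of route, row 2 is route=RT42. hour columns in first-appearance order: 11h, 12h, 20h, 18h; column 2 is 12h.
Long rows with route=RT42, hour=12h: min(176, 638, 118) = 118.

118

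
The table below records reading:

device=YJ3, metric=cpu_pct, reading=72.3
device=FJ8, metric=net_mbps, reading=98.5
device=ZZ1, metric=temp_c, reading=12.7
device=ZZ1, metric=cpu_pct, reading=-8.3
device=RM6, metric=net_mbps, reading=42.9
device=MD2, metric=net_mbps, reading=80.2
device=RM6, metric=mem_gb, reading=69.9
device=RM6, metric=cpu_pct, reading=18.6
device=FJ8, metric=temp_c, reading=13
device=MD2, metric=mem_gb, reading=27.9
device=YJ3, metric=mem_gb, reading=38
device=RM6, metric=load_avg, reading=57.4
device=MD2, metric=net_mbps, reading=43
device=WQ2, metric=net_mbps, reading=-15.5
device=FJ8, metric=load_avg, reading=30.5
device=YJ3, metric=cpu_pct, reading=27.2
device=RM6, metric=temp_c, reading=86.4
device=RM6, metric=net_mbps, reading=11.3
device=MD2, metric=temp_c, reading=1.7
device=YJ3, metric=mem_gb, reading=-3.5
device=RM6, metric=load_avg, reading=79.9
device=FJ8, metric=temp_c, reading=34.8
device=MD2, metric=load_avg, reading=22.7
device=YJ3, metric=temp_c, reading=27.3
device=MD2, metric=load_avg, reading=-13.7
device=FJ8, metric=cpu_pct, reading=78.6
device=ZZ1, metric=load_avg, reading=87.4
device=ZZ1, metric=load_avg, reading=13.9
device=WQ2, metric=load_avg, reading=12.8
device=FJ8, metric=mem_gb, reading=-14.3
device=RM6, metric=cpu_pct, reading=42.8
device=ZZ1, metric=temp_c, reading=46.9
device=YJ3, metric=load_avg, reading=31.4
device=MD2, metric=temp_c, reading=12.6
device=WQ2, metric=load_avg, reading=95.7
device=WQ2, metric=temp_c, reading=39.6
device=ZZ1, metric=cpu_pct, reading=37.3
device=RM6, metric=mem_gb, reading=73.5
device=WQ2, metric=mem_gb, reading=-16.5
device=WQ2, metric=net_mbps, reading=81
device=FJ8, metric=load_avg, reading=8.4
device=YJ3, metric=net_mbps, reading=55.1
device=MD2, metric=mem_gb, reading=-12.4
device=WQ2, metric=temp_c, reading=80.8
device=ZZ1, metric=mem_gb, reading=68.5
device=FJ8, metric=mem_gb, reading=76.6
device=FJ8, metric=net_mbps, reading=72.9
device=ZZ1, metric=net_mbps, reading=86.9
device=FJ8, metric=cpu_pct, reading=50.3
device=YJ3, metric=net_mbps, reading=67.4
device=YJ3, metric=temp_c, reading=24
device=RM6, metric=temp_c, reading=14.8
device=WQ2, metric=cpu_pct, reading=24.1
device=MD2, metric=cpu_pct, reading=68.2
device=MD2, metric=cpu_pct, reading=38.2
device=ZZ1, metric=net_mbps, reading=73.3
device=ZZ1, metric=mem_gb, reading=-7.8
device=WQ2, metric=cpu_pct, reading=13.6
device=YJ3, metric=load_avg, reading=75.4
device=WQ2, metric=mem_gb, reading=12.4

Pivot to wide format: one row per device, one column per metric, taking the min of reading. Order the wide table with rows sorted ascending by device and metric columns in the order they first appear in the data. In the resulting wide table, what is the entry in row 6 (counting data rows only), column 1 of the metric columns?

With rows sorted ascending by device, row 6 is device=ZZ1. metric columns in first-appearance order: cpu_pct, net_mbps, temp_c, mem_gb, load_avg; column 1 is cpu_pct.
Long rows with device=ZZ1, metric=cpu_pct: min(-8.3, 37.3) = -8.3.

-8.3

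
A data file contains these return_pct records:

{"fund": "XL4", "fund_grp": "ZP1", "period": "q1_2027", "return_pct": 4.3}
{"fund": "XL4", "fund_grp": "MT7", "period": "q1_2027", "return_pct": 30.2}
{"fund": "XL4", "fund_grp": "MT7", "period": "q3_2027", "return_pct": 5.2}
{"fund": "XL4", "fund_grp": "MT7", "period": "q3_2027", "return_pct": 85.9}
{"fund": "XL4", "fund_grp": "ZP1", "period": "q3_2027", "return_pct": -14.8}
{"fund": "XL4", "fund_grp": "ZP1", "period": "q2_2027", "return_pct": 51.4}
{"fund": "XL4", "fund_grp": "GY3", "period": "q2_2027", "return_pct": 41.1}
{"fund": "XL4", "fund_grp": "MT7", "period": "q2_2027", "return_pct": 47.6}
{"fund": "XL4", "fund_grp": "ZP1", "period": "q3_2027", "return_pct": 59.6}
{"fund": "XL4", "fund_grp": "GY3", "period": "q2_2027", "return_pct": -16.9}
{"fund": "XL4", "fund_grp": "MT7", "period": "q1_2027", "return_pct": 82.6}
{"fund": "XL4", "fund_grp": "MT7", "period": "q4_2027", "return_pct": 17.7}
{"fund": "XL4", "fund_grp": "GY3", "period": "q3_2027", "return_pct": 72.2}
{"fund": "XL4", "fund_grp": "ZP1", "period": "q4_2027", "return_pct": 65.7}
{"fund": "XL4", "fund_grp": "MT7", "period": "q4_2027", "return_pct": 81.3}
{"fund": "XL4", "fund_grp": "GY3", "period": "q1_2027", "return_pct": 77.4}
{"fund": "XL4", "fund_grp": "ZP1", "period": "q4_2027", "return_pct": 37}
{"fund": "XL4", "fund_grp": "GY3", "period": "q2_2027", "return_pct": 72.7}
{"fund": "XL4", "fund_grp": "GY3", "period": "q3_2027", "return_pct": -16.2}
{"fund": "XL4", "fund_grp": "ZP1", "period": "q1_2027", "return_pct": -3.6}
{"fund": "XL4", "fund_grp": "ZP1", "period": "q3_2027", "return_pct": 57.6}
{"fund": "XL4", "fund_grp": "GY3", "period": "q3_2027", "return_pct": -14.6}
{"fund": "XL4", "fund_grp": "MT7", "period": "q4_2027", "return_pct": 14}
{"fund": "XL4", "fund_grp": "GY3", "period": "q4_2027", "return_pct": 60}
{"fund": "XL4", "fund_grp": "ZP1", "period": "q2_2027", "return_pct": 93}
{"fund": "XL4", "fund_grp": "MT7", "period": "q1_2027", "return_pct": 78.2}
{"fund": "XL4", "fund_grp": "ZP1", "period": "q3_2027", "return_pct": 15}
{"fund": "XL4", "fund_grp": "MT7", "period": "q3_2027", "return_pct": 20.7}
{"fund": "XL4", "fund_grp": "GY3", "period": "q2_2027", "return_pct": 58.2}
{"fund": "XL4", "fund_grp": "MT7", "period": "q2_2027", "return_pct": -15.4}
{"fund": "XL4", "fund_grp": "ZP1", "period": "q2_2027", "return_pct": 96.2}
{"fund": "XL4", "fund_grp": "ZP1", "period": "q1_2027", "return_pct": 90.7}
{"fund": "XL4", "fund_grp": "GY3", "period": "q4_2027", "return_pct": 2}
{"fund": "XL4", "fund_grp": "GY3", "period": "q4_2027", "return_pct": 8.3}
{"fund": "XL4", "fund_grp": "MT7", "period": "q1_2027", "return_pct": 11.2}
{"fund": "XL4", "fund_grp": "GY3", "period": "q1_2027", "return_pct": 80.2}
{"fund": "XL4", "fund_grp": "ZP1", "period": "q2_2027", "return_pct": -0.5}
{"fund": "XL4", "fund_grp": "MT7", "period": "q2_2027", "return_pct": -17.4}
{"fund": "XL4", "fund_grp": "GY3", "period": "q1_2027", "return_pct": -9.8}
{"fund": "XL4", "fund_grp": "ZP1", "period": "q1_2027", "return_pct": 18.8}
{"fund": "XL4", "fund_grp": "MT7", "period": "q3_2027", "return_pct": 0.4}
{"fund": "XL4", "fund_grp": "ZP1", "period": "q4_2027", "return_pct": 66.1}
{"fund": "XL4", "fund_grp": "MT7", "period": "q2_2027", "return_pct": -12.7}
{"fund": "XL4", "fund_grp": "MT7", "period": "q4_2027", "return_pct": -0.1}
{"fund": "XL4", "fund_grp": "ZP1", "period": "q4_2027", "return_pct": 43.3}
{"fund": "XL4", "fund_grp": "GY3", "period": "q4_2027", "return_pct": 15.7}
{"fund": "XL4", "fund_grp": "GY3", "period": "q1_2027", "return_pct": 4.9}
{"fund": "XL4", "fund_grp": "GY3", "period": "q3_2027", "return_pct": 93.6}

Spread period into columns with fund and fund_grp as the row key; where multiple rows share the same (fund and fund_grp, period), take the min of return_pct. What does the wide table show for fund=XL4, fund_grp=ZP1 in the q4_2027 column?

Rows with fund=XL4, fund_grp=ZP1 and period=q4_2027: return_pct values are 65.7, 37, 66.1, 43.3.
min(65.7, 37, 66.1, 43.3) = 37.

37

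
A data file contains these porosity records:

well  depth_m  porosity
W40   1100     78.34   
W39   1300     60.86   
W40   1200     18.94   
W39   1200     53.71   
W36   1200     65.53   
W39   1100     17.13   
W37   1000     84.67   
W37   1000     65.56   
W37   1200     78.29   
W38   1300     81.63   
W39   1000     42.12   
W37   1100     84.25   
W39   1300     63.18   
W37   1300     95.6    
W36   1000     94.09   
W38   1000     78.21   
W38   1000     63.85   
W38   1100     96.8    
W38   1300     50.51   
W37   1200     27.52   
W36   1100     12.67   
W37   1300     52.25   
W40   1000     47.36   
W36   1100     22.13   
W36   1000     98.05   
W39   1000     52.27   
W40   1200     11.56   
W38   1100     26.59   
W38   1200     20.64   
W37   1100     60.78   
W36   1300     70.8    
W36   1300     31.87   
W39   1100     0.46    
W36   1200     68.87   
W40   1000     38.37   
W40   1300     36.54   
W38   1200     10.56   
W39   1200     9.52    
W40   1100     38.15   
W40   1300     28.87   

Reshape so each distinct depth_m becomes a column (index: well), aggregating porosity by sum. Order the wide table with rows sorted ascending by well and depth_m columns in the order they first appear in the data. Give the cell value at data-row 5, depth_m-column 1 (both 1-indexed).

With rows sorted ascending by well, row 5 is well=W40. depth_m columns in first-appearance order: 1100, 1300, 1200, 1000; column 1 is 1100.
Long rows with well=W40, depth_m=1100: 78.34 + 38.15 = 116.49.

116.49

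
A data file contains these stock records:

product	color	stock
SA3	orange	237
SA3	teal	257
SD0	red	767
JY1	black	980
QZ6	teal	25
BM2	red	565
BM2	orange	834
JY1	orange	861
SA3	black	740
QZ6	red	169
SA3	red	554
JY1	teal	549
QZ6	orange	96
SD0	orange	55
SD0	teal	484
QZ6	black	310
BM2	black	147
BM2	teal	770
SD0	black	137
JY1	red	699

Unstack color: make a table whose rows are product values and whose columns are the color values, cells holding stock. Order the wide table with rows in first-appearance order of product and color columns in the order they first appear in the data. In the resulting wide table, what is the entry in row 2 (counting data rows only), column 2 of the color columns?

484

With rows in first-appearance order of product, row 2 is product=SD0. color columns in first-appearance order: orange, teal, red, black; column 2 is teal.
Long rows with product=SD0, color=teal: stock = 484.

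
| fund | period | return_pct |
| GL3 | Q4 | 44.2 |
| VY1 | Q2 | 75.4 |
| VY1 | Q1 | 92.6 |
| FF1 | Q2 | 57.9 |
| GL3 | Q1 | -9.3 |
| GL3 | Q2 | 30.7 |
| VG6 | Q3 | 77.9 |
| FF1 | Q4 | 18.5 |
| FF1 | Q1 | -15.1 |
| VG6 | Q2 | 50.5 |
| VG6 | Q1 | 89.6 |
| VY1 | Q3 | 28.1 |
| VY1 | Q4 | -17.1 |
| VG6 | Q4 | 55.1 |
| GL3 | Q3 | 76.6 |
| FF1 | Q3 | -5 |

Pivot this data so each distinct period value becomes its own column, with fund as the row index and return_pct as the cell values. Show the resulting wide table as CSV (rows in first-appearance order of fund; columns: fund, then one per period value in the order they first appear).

Columns: fund plus the 4 distinct period values (Q4, Q2, Q1, Q3).
For example, row GL3 column Q4 takes return_pct=44.2 from the long row (GL3, Q4).

fund,Q4,Q2,Q1,Q3
GL3,44.2,30.7,-9.3,76.6
VY1,-17.1,75.4,92.6,28.1
FF1,18.5,57.9,-15.1,-5
VG6,55.1,50.5,89.6,77.9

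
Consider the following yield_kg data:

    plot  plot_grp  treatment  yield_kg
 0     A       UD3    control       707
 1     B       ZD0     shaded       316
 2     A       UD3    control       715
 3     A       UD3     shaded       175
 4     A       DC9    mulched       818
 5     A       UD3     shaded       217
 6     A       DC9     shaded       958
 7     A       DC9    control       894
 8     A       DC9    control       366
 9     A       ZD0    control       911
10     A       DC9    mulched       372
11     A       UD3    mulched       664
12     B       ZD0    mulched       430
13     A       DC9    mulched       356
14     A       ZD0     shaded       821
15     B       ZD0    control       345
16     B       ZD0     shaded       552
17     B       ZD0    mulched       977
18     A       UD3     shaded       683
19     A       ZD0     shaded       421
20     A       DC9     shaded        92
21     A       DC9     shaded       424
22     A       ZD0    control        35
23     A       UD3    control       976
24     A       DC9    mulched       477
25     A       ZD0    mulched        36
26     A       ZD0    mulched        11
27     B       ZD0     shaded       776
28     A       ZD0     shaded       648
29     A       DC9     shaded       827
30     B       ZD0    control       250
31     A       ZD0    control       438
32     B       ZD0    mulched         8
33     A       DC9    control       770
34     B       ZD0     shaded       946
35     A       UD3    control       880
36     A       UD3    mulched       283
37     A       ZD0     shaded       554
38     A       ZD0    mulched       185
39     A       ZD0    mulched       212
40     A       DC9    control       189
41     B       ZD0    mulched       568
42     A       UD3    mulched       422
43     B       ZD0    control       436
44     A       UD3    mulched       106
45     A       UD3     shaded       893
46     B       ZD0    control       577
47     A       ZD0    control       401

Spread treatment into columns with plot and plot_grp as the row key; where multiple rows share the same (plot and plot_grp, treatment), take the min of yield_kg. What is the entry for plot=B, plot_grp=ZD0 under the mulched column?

Rows with plot=B, plot_grp=ZD0 and treatment=mulched: yield_kg values are 430, 977, 8, 568.
min(430, 977, 8, 568) = 8.

8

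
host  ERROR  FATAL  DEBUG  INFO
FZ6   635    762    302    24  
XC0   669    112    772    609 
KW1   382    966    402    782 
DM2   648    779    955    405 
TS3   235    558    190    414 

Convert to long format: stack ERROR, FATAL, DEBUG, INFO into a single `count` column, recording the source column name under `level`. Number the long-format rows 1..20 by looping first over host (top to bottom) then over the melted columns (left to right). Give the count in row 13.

20 rows total (5 × 4). Row 13: index ⌊(13-1)/4⌋ = 3 into host → DM2; (13-1) mod 4 = 0 into the melted columns → ERROR.
So row 13 is (DM2, ERROR, 648); count = 648.

648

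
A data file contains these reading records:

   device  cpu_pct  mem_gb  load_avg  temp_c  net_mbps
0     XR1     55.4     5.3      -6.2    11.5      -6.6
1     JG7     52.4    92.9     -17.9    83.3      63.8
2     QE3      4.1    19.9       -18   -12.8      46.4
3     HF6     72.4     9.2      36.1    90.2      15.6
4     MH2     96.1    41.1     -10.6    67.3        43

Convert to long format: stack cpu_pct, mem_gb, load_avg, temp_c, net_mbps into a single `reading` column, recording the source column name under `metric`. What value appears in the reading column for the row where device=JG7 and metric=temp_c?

Unpivoting turns each (device, wide-column) pair into one long row.
The wide cell at row JG7, column temp_c holds 83.3, so the long row (JG7, temp_c) has reading=83.3.

83.3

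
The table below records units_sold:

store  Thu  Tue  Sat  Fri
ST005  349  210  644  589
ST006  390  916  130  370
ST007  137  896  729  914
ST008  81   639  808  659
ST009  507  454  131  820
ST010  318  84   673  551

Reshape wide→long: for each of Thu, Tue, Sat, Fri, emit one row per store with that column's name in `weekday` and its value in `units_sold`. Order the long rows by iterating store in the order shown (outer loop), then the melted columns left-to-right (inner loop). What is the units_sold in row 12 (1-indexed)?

914

24 rows total (6 × 4). Row 12: index ⌊(12-1)/4⌋ = 2 into store → ST007; (12-1) mod 4 = 3 into the melted columns → Fri.
So row 12 is (ST007, Fri, 914); units_sold = 914.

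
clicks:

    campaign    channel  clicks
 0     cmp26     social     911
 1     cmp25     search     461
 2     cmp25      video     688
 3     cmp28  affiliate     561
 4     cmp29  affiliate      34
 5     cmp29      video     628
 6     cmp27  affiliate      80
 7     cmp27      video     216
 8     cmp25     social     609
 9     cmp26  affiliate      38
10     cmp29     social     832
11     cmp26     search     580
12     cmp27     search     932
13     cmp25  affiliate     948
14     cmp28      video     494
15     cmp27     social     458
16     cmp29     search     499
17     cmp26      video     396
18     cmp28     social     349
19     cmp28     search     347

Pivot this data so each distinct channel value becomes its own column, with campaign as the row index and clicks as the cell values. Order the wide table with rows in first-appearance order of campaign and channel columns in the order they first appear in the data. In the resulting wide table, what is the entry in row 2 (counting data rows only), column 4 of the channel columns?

With rows in first-appearance order of campaign, row 2 is campaign=cmp25. channel columns in first-appearance order: social, search, video, affiliate; column 4 is affiliate.
Long rows with campaign=cmp25, channel=affiliate: clicks = 948.

948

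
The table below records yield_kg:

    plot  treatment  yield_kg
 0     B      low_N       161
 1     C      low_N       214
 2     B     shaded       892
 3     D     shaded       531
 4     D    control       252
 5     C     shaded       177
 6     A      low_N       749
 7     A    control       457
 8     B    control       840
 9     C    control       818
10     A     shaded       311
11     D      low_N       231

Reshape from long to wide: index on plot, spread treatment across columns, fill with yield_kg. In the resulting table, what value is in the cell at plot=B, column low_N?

Wide layout: rows indexed by plot, columns are the 3 distinct treatment values (low_N, shaded, control).
Cell (plot=B, treatment=low_N) draws from the long row where plot=B and treatment=low_N, which has yield_kg=161.

161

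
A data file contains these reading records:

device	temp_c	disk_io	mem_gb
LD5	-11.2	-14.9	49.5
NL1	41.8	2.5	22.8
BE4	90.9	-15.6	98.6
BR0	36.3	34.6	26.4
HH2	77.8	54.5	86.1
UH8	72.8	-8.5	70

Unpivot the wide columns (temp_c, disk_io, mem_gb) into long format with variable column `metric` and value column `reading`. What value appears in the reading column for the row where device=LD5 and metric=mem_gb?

49.5

Unpivoting turns each (device, wide-column) pair into one long row.
The wide cell at row LD5, column mem_gb holds 49.5, so the long row (LD5, mem_gb) has reading=49.5.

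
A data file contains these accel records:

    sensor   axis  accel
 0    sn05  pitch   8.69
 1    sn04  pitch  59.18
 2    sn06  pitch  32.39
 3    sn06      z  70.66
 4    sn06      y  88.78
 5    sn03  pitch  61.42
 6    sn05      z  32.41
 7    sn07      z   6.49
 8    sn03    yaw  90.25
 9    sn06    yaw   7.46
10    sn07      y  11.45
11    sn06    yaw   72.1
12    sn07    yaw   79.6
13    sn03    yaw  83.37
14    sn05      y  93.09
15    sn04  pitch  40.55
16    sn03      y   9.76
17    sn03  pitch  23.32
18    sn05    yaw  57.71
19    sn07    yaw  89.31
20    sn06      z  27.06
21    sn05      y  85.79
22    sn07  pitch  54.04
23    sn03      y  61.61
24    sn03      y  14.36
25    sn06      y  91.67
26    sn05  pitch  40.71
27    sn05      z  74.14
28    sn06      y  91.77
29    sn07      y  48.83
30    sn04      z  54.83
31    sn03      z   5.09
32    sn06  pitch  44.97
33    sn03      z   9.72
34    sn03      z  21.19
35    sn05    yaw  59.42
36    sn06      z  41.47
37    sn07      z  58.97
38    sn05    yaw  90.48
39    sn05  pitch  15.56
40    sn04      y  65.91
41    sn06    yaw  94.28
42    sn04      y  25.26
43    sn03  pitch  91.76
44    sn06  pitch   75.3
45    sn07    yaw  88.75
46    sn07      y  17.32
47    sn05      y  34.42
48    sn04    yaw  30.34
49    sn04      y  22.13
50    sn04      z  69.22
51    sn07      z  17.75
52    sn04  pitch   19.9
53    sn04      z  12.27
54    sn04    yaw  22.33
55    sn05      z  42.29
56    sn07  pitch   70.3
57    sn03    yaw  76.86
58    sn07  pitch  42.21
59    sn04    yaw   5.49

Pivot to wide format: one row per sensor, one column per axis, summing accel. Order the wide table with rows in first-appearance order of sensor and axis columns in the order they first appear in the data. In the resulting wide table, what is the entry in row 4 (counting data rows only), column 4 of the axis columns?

With rows in first-appearance order of sensor, row 4 is sensor=sn03. axis columns in first-appearance order: pitch, z, y, yaw; column 4 is yaw.
Long rows with sensor=sn03, axis=yaw: 90.25 + 83.37 + 76.86 = 250.48.

250.48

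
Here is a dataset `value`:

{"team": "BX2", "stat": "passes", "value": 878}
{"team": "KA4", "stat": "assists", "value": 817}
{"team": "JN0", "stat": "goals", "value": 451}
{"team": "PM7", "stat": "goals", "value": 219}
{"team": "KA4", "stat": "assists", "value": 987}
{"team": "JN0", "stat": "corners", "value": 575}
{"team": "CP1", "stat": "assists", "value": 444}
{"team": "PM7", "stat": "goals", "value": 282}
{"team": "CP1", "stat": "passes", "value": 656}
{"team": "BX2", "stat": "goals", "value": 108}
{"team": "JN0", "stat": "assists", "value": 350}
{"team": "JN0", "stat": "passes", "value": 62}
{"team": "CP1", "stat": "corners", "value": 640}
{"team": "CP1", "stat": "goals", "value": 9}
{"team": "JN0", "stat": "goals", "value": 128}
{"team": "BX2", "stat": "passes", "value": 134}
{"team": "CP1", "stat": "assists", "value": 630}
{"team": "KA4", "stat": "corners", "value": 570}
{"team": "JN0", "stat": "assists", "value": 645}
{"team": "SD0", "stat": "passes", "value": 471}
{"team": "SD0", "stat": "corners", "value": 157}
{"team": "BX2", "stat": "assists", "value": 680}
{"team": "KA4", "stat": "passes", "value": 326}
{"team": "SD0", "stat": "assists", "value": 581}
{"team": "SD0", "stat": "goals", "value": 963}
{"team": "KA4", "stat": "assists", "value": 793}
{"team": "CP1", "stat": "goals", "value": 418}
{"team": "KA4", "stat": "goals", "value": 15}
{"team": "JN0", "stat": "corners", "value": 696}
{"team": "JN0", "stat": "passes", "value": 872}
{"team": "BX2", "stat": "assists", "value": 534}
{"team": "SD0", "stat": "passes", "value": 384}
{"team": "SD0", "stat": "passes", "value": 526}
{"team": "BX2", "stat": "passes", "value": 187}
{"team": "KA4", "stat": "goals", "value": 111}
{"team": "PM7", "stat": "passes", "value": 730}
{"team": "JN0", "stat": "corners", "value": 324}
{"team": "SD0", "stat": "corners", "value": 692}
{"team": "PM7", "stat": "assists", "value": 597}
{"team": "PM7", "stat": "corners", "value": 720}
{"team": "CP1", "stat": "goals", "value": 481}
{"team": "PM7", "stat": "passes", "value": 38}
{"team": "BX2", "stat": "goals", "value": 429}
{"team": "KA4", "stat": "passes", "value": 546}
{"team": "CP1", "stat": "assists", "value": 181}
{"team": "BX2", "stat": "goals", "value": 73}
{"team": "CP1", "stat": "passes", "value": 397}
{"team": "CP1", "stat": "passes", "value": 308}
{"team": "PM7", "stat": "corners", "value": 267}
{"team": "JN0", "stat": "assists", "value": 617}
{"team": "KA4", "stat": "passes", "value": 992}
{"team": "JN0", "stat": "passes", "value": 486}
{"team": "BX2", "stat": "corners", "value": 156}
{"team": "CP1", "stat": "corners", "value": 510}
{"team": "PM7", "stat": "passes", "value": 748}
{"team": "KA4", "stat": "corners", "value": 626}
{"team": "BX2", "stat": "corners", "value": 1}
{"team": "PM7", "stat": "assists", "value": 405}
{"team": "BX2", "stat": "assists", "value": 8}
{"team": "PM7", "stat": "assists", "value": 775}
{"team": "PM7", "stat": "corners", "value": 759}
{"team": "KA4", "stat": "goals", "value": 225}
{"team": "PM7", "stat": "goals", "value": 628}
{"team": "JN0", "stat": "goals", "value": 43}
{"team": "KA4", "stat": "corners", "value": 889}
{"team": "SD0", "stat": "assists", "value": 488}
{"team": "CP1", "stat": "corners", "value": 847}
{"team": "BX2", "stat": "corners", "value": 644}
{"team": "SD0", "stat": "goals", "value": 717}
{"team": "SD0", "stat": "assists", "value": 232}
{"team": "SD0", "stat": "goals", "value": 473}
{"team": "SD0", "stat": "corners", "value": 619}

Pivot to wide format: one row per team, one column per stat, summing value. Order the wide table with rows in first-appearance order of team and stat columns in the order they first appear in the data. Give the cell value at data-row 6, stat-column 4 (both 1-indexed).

1468

With rows in first-appearance order of team, row 6 is team=SD0. stat columns in first-appearance order: passes, assists, goals, corners; column 4 is corners.
Long rows with team=SD0, stat=corners: 157 + 692 + 619 = 1468.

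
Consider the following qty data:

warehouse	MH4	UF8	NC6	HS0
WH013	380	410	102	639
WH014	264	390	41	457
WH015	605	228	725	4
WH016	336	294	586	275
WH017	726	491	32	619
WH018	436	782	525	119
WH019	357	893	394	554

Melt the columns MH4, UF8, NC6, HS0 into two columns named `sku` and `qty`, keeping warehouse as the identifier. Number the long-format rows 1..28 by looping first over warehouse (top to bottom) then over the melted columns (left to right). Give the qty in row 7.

28 rows total (7 × 4). Row 7: index ⌊(7-1)/4⌋ = 1 into warehouse → WH014; (7-1) mod 4 = 2 into the melted columns → NC6.
So row 7 is (WH014, NC6, 41); qty = 41.

41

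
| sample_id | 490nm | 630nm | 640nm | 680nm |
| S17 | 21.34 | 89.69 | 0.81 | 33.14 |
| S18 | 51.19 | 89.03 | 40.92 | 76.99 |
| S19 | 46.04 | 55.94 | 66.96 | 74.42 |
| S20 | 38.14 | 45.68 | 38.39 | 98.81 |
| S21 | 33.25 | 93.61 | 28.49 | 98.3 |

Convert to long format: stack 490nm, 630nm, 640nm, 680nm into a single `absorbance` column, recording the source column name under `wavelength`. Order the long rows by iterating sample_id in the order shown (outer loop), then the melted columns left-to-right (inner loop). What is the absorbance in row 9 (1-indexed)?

20 rows total (5 × 4). Row 9: index ⌊(9-1)/4⌋ = 2 into sample_id → S19; (9-1) mod 4 = 0 into the melted columns → 490nm.
So row 9 is (S19, 490nm, 46.04); absorbance = 46.04.

46.04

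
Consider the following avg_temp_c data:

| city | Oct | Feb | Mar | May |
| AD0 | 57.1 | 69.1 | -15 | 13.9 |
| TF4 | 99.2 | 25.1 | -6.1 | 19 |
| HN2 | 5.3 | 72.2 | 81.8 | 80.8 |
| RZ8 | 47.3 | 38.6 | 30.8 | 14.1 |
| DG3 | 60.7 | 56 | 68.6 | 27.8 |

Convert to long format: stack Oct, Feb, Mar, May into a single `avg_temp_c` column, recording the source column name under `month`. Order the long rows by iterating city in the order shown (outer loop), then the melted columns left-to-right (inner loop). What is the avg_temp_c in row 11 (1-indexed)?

81.8

20 rows total (5 × 4). Row 11: index ⌊(11-1)/4⌋ = 2 into city → HN2; (11-1) mod 4 = 2 into the melted columns → Mar.
So row 11 is (HN2, Mar, 81.8); avg_temp_c = 81.8.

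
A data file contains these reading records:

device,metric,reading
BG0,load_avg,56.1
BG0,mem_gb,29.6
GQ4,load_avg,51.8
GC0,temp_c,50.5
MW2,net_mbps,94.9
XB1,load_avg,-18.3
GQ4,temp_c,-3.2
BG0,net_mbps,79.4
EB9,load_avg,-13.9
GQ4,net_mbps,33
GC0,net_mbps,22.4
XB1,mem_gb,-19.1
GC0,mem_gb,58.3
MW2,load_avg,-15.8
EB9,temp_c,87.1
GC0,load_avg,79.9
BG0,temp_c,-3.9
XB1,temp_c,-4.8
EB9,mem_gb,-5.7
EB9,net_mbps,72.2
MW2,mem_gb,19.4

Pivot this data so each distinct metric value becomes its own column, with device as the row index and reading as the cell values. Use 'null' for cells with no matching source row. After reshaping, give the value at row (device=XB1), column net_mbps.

null

No long-format row has device=XB1 and metric=net_mbps, so the cell is null.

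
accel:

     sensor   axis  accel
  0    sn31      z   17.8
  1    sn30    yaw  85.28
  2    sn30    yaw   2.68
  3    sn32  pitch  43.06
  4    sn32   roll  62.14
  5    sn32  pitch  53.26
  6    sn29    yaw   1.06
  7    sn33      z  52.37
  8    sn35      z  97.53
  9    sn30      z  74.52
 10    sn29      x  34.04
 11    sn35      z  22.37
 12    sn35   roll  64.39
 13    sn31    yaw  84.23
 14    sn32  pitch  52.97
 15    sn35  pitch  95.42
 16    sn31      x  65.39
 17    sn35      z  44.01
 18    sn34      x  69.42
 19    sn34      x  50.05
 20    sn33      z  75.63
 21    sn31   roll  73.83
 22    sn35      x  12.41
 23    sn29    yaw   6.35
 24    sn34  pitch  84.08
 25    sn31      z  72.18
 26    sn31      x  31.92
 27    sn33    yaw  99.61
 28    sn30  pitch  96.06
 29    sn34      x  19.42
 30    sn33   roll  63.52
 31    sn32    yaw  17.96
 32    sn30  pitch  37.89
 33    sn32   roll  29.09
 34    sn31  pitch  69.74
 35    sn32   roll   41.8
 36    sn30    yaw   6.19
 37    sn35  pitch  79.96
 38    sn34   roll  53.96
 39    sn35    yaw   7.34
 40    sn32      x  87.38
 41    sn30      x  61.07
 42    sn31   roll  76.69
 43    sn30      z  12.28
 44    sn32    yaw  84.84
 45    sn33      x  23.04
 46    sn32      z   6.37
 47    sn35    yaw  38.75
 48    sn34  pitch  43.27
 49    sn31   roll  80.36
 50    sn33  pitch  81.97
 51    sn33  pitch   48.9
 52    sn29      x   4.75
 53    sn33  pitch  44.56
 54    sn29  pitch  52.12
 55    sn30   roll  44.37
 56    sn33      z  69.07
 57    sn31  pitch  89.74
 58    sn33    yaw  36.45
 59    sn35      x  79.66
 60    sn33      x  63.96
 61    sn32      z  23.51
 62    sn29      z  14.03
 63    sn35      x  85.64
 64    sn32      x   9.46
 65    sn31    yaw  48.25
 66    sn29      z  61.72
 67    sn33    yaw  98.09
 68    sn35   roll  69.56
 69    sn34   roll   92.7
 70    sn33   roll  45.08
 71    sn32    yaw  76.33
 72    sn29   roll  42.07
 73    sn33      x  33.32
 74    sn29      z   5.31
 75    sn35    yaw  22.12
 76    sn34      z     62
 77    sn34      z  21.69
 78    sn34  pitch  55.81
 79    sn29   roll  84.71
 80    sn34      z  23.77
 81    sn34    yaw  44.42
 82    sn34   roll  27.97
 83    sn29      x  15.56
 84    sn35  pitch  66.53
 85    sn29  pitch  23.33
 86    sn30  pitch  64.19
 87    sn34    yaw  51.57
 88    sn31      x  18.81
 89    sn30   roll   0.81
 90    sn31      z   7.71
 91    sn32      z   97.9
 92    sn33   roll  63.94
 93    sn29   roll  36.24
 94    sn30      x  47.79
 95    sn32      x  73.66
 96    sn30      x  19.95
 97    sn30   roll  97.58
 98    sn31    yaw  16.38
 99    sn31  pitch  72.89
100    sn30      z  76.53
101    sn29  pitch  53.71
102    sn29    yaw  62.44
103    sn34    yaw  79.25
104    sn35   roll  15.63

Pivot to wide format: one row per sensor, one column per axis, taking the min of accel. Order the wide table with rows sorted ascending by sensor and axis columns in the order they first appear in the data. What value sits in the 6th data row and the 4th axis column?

27.97

With rows sorted ascending by sensor, row 6 is sensor=sn34. axis columns in first-appearance order: z, yaw, pitch, roll, x; column 4 is roll.
Long rows with sensor=sn34, axis=roll: min(53.96, 92.7, 27.97) = 27.97.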